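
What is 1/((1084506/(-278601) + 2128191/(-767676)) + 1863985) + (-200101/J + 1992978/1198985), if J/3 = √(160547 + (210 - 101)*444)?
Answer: 6790758371009653467022/4085351066396477657665 - 200101*√208943/626829 ≈ -144.26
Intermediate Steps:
J = 3*√208943 (J = 3*√(160547 + (210 - 101)*444) = 3*√(160547 + 109*444) = 3*√(160547 + 48396) = 3*√208943 ≈ 1371.3)
1/((1084506/(-278601) + 2128191/(-767676)) + 1863985) + (-200101/J + 1992978/1198985) = 1/((1084506/(-278601) + 2128191/(-767676)) + 1863985) + (-200101*√208943/626829 + 1992978/1198985) = 1/((1084506*(-1/278601) + 2128191*(-1/767676)) + 1863985) + (-200101*√208943/626829 + 1992978*(1/1198985)) = 1/((-361502/92867 - 54569/19684) + 1863985) + (-200101*√208943/626829 + 1992978/1198985) = 1/(-12183464691/1827994028 + 1863985) + (1992978/1198985 - 200101*√208943/626829) = 1/(3407341264816889/1827994028) + (1992978/1198985 - 200101*√208943/626829) = 1827994028/3407341264816889 + (1992978/1198985 - 200101*√208943/626829) = 6790758371009653467022/4085351066396477657665 - 200101*√208943/626829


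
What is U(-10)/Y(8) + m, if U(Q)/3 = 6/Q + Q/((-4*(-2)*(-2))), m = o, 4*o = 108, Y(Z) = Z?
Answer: 8643/320 ≈ 27.009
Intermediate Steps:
o = 27 (o = (¼)*108 = 27)
m = 27
U(Q) = 18/Q - 3*Q/16 (U(Q) = 3*(6/Q + Q/((-4*(-2)*(-2)))) = 3*(6/Q + Q/((8*(-2)))) = 3*(6/Q + Q/(-16)) = 3*(6/Q + Q*(-1/16)) = 3*(6/Q - Q/16) = 18/Q - 3*Q/16)
U(-10)/Y(8) + m = (18/(-10) - 3/16*(-10))/8 + 27 = (18*(-⅒) + 15/8)/8 + 27 = (-9/5 + 15/8)/8 + 27 = (⅛)*(3/40) + 27 = 3/320 + 27 = 8643/320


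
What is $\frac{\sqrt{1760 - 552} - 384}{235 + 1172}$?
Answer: $- \frac{128}{469} + \frac{2 \sqrt{302}}{1407} \approx -0.24822$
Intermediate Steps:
$\frac{\sqrt{1760 - 552} - 384}{235 + 1172} = \frac{\sqrt{1760 + \left(-1015 + 463\right)} - 384}{1407} = \left(\sqrt{1760 - 552} - 384\right) \frac{1}{1407} = \left(\sqrt{1208} - 384\right) \frac{1}{1407} = \left(2 \sqrt{302} - 384\right) \frac{1}{1407} = \left(-384 + 2 \sqrt{302}\right) \frac{1}{1407} = - \frac{128}{469} + \frac{2 \sqrt{302}}{1407}$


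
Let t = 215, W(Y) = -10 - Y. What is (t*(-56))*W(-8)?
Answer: 24080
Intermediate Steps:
(t*(-56))*W(-8) = (215*(-56))*(-10 - 1*(-8)) = -12040*(-10 + 8) = -12040*(-2) = 24080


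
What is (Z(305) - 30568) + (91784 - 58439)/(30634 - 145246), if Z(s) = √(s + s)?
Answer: -1167830987/38204 + √610 ≈ -30544.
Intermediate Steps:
Z(s) = √2*√s (Z(s) = √(2*s) = √2*√s)
(Z(305) - 30568) + (91784 - 58439)/(30634 - 145246) = (√2*√305 - 30568) + (91784 - 58439)/(30634 - 145246) = (√610 - 30568) + 33345/(-114612) = (-30568 + √610) + 33345*(-1/114612) = (-30568 + √610) - 11115/38204 = -1167830987/38204 + √610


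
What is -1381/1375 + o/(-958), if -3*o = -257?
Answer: -4322369/3951750 ≈ -1.0938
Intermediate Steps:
o = 257/3 (o = -⅓*(-257) = 257/3 ≈ 85.667)
-1381/1375 + o/(-958) = -1381/1375 + (257/3)/(-958) = -1381*1/1375 + (257/3)*(-1/958) = -1381/1375 - 257/2874 = -4322369/3951750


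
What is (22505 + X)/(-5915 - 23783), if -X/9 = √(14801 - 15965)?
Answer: -22505/29698 + 9*I*√291/14849 ≈ -0.7578 + 0.010339*I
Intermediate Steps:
X = -18*I*√291 (X = -9*√(14801 - 15965) = -18*I*√291 ≈ -307.06*I)
(22505 + X)/(-5915 - 23783) = (22505 - 18*I*√291)/(-5915 - 23783) = (22505 - 18*I*√291)/(-29698) = (22505 - 18*I*√291)*(-1/29698) = -22505/29698 + 9*I*√291/14849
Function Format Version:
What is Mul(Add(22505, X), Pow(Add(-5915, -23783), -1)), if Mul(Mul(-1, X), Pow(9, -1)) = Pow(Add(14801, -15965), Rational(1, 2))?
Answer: Add(Rational(-22505, 29698), Mul(Rational(9, 14849), I, Pow(291, Rational(1, 2)))) ≈ Add(-0.75780, Mul(0.010339, I))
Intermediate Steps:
X = Mul(-18, I, Pow(291, Rational(1, 2))) (X = Mul(-9, Pow(Add(14801, -15965), Rational(1, 2))) = Mul(-9, Pow(-1164, Rational(1, 2))) = Mul(-9, Mul(2, I, Pow(291, Rational(1, 2)))) = Mul(-18, I, Pow(291, Rational(1, 2))) ≈ Mul(-307.06, I))
Mul(Add(22505, X), Pow(Add(-5915, -23783), -1)) = Mul(Add(22505, Mul(-18, I, Pow(291, Rational(1, 2)))), Pow(Add(-5915, -23783), -1)) = Mul(Add(22505, Mul(-18, I, Pow(291, Rational(1, 2)))), Pow(-29698, -1)) = Mul(Add(22505, Mul(-18, I, Pow(291, Rational(1, 2)))), Rational(-1, 29698)) = Add(Rational(-22505, 29698), Mul(Rational(9, 14849), I, Pow(291, Rational(1, 2))))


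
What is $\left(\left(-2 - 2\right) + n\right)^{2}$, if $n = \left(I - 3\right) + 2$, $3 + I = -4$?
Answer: $144$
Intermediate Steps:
$I = -7$ ($I = -3 - 4 = -7$)
$n = -8$ ($n = \left(-7 - 3\right) + 2 = -10 + 2 = -8$)
$\left(\left(-2 - 2\right) + n\right)^{2} = \left(\left(-2 - 2\right) - 8\right)^{2} = \left(-4 - 8\right)^{2} = \left(-12\right)^{2} = 144$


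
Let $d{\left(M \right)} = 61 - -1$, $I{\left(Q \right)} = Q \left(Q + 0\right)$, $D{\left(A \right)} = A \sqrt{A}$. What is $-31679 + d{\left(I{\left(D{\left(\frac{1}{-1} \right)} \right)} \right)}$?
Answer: $-31617$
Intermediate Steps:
$D{\left(A \right)} = A^{\frac{3}{2}}$
$I{\left(Q \right)} = Q^{2}$ ($I{\left(Q \right)} = Q Q = Q^{2}$)
$d{\left(M \right)} = 62$ ($d{\left(M \right)} = 61 + 1 = 62$)
$-31679 + d{\left(I{\left(D{\left(\frac{1}{-1} \right)} \right)} \right)} = -31679 + 62 = -31617$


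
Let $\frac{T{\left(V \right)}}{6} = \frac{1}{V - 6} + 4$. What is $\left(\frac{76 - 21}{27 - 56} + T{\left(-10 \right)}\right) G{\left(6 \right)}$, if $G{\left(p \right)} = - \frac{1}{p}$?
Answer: $- \frac{5041}{1392} \approx -3.6214$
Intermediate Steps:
$T{\left(V \right)} = 24 + \frac{6}{-6 + V}$ ($T{\left(V \right)} = 6 \left(\frac{1}{V - 6} + 4\right) = 6 \left(\frac{1}{-6 + V} + 4\right) = 6 \left(4 + \frac{1}{-6 + V}\right) = 24 + \frac{6}{-6 + V}$)
$\left(\frac{76 - 21}{27 - 56} + T{\left(-10 \right)}\right) G{\left(6 \right)} = \left(\frac{76 - 21}{27 - 56} + \frac{6 \left(-23 + 4 \left(-10\right)\right)}{-6 - 10}\right) \left(- \frac{1}{6}\right) = \left(\frac{55}{-29} + \frac{6 \left(-23 - 40\right)}{-16}\right) \left(\left(-1\right) \frac{1}{6}\right) = \left(55 \left(- \frac{1}{29}\right) + 6 \left(- \frac{1}{16}\right) \left(-63\right)\right) \left(- \frac{1}{6}\right) = \left(- \frac{55}{29} + \frac{189}{8}\right) \left(- \frac{1}{6}\right) = \frac{5041}{232} \left(- \frac{1}{6}\right) = - \frac{5041}{1392}$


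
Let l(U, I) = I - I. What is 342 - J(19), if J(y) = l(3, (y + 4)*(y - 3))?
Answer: 342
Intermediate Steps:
l(U, I) = 0
J(y) = 0
342 - J(19) = 342 - 1*0 = 342 + 0 = 342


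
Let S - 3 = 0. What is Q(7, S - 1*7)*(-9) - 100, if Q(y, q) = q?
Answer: -64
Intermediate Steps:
S = 3 (S = 3 + 0 = 3)
Q(7, S - 1*7)*(-9) - 100 = (3 - 1*7)*(-9) - 100 = (3 - 7)*(-9) - 100 = -4*(-9) - 100 = 36 - 100 = -64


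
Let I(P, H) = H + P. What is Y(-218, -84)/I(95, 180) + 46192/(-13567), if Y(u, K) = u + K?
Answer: -16800034/3730925 ≈ -4.5029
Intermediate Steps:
Y(u, K) = K + u
Y(-218, -84)/I(95, 180) + 46192/(-13567) = (-84 - 218)/(180 + 95) + 46192/(-13567) = -302/275 + 46192*(-1/13567) = -302*1/275 - 46192/13567 = -302/275 - 46192/13567 = -16800034/3730925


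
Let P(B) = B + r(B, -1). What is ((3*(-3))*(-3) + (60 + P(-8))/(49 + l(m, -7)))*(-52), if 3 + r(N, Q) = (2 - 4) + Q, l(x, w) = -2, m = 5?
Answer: -68380/47 ≈ -1454.9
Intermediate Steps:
r(N, Q) = -5 + Q (r(N, Q) = -3 + ((2 - 4) + Q) = -3 + (-2 + Q) = -5 + Q)
P(B) = -6 + B (P(B) = B + (-5 - 1) = B - 6 = -6 + B)
((3*(-3))*(-3) + (60 + P(-8))/(49 + l(m, -7)))*(-52) = ((3*(-3))*(-3) + (60 + (-6 - 8))/(49 - 2))*(-52) = (-9*(-3) + (60 - 14)/47)*(-52) = (27 + 46*(1/47))*(-52) = (27 + 46/47)*(-52) = (1315/47)*(-52) = -68380/47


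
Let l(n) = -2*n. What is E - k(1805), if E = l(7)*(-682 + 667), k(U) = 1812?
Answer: -1602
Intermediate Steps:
E = 210 (E = (-2*7)*(-682 + 667) = -14*(-15) = 210)
E - k(1805) = 210 - 1*1812 = 210 - 1812 = -1602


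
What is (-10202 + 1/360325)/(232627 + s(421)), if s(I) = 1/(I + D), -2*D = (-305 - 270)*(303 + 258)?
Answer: -1188892421492633/27109241072059825 ≈ -0.043856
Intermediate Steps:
D = 322575/2 (D = -(-305 - 270)*(303 + 258)/2 = -(-575)*561/2 = -½*(-322575) = 322575/2 ≈ 1.6129e+5)
s(I) = 1/(322575/2 + I) (s(I) = 1/(I + 322575/2) = 1/(322575/2 + I))
(-10202 + 1/360325)/(232627 + s(421)) = (-10202 + 1/360325)/(232627 + 2/(322575 + 2*421)) = (-10202 + 1/360325)/(232627 + 2/(322575 + 842)) = -3676035649/(360325*(232627 + 2/323417)) = -3676035649/(360325*75235526461/323417) = -3676035649/360325*323417/75235526461 = -1188892421492633/27109241072059825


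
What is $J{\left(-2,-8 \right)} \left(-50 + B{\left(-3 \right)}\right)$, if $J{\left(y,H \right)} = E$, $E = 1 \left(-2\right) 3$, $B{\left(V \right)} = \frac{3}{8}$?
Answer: $\frac{1191}{4} \approx 297.75$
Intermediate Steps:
$B{\left(V \right)} = \frac{3}{8}$ ($B{\left(V \right)} = 3 \cdot \frac{1}{8} = \frac{3}{8}$)
$E = -6$ ($E = \left(-2\right) 3 = -6$)
$J{\left(y,H \right)} = -6$
$J{\left(-2,-8 \right)} \left(-50 + B{\left(-3 \right)}\right) = - 6 \left(-50 + \frac{3}{8}\right) = \left(-6\right) \left(- \frac{397}{8}\right) = \frac{1191}{4}$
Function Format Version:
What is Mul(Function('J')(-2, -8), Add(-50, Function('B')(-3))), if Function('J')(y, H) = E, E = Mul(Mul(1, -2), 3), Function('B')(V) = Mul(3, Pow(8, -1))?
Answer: Rational(1191, 4) ≈ 297.75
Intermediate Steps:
Function('B')(V) = Rational(3, 8) (Function('B')(V) = Mul(3, Rational(1, 8)) = Rational(3, 8))
E = -6 (E = Mul(-2, 3) = -6)
Function('J')(y, H) = -6
Mul(Function('J')(-2, -8), Add(-50, Function('B')(-3))) = Mul(-6, Add(-50, Rational(3, 8))) = Mul(-6, Rational(-397, 8)) = Rational(1191, 4)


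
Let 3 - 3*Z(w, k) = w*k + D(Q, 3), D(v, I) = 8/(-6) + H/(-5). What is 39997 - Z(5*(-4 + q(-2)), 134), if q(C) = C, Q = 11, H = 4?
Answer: 1739488/45 ≈ 38655.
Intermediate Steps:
D(v, I) = -32/15 (D(v, I) = 8/(-6) + 4/(-5) = 8*(-⅙) + 4*(-⅕) = -4/3 - ⅘ = -32/15)
Z(w, k) = 77/45 - k*w/3 (Z(w, k) = 1 - (w*k - 32/15)/3 = 1 - (k*w - 32/15)/3 = 1 - (-32/15 + k*w)/3 = 1 + (32/45 - k*w/3) = 77/45 - k*w/3)
39997 - Z(5*(-4 + q(-2)), 134) = 39997 - (77/45 - ⅓*134*5*(-4 - 2)) = 39997 - (77/45 - ⅓*134*5*(-6)) = 39997 - (77/45 - ⅓*134*(-30)) = 39997 - (77/45 + 1340) = 39997 - 1*60377/45 = 39997 - 60377/45 = 1739488/45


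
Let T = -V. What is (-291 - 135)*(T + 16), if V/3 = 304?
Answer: 381696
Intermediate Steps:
V = 912 (V = 3*304 = 912)
T = -912 (T = -1*912 = -912)
(-291 - 135)*(T + 16) = (-291 - 135)*(-912 + 16) = -426*(-896) = 381696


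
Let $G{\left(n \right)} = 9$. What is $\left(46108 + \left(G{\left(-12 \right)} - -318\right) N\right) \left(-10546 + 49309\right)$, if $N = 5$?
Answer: $1850661909$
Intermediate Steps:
$\left(46108 + \left(G{\left(-12 \right)} - -318\right) N\right) \left(-10546 + 49309\right) = \left(46108 + \left(9 - -318\right) 5\right) \left(-10546 + 49309\right) = \left(46108 + \left(9 + 318\right) 5\right) 38763 = \left(46108 + 327 \cdot 5\right) 38763 = \left(46108 + 1635\right) 38763 = 47743 \cdot 38763 = 1850661909$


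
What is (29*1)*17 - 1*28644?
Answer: -28151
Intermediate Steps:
(29*1)*17 - 1*28644 = 29*17 - 28644 = 493 - 28644 = -28151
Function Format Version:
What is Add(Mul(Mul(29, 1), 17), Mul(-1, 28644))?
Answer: -28151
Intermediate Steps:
Add(Mul(Mul(29, 1), 17), Mul(-1, 28644)) = Add(Mul(29, 17), -28644) = Add(493, -28644) = -28151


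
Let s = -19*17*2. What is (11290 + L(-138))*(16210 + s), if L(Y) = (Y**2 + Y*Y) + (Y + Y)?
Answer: 764223528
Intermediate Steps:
L(Y) = 2*Y + 2*Y**2 (L(Y) = (Y**2 + Y**2) + 2*Y = 2*Y**2 + 2*Y = 2*Y + 2*Y**2)
s = -646 (s = -323*2 = -646)
(11290 + L(-138))*(16210 + s) = (11290 + 2*(-138)*(1 - 138))*(16210 - 646) = (11290 + 2*(-138)*(-137))*15564 = (11290 + 37812)*15564 = 49102*15564 = 764223528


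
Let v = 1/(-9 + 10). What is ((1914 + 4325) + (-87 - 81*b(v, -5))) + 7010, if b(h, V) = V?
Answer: 13567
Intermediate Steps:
v = 1 (v = 1/1 = 1)
((1914 + 4325) + (-87 - 81*b(v, -5))) + 7010 = ((1914 + 4325) + (-87 - 81*(-5))) + 7010 = (6239 + (-87 + 405)) + 7010 = (6239 + 318) + 7010 = 6557 + 7010 = 13567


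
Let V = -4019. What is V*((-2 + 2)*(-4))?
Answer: 0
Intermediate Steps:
V*((-2 + 2)*(-4)) = -4019*(-2 + 2)*(-4) = -0*(-4) = -4019*0 = 0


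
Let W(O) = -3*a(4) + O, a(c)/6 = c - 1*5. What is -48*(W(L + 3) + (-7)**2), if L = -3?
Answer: -3216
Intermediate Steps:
a(c) = -30 + 6*c (a(c) = 6*(c - 1*5) = 6*(c - 5) = 6*(-5 + c) = -30 + 6*c)
W(O) = 18 + O (W(O) = -3*(-30 + 6*4) + O = -3*(-30 + 24) + O = -3*(-6) + O = 18 + O)
-48*(W(L + 3) + (-7)**2) = -48*((18 + (-3 + 3)) + (-7)**2) = -48*((18 + 0) + 49) = -48*(18 + 49) = -48*67 = -3216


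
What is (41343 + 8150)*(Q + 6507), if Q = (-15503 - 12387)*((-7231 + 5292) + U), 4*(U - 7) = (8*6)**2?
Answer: 1872089899071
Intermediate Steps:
U = 583 (U = 7 + (8*6)**2/4 = 7 + (1/4)*48**2 = 7 + (1/4)*2304 = 7 + 576 = 583)
Q = 37818840 (Q = (-15503 - 12387)*((-7231 + 5292) + 583) = -27890*(-1939 + 583) = -27890*(-1356) = 37818840)
(41343 + 8150)*(Q + 6507) = (41343 + 8150)*(37818840 + 6507) = 49493*37825347 = 1872089899071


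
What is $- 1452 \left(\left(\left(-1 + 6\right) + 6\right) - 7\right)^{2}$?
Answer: $-23232$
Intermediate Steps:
$- 1452 \left(\left(\left(-1 + 6\right) + 6\right) - 7\right)^{2} = - 1452 \left(\left(5 + 6\right) - 7\right)^{2} = - 1452 \left(11 - 7\right)^{2} = - 1452 \cdot 4^{2} = \left(-1452\right) 16 = -23232$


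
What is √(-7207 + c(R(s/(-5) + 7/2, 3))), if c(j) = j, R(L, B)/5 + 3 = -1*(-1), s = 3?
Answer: I*√7217 ≈ 84.953*I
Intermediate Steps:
R(L, B) = -10 (R(L, B) = -15 + 5*(-1*(-1)) = -15 + 5*1 = -15 + 5 = -10)
√(-7207 + c(R(s/(-5) + 7/2, 3))) = √(-7207 - 10) = √(-7217) = I*√7217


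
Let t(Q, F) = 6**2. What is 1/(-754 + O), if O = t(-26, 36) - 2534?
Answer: -1/3252 ≈ -0.00030750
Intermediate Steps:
t(Q, F) = 36
O = -2498 (O = 36 - 2534 = -2498)
1/(-754 + O) = 1/(-754 - 2498) = 1/(-3252) = -1/3252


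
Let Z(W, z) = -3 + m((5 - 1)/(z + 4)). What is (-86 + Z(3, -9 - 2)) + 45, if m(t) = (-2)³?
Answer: -52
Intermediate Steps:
m(t) = -8
Z(W, z) = -11 (Z(W, z) = -3 - 8 = -11)
(-86 + Z(3, -9 - 2)) + 45 = (-86 - 11) + 45 = -97 + 45 = -52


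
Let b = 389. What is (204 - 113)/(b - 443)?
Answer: -91/54 ≈ -1.6852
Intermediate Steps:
(204 - 113)/(b - 443) = (204 - 113)/(389 - 443) = 91/(-54) = 91*(-1/54) = -91/54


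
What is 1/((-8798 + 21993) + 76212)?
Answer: 1/89407 ≈ 1.1185e-5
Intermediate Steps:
1/((-8798 + 21993) + 76212) = 1/(13195 + 76212) = 1/89407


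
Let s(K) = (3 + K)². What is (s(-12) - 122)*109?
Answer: -4469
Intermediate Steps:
(s(-12) - 122)*109 = ((3 - 12)² - 122)*109 = ((-9)² - 122)*109 = (81 - 122)*109 = -41*109 = -4469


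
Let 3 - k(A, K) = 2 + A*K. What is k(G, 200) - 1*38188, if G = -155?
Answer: -7187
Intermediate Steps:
k(A, K) = 1 - A*K (k(A, K) = 3 - (2 + A*K) = 3 + (-2 - A*K) = 1 - A*K)
k(G, 200) - 1*38188 = (1 - 1*(-155)*200) - 1*38188 = (1 + 31000) - 38188 = 31001 - 38188 = -7187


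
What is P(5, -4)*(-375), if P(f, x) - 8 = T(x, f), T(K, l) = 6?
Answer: -5250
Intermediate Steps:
P(f, x) = 14 (P(f, x) = 8 + 6 = 14)
P(5, -4)*(-375) = 14*(-375) = -5250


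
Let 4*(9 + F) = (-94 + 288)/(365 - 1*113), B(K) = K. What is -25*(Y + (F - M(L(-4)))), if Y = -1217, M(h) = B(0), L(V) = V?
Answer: 15445175/504 ≈ 30645.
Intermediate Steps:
M(h) = 0
F = -4439/504 (F = -9 + ((-94 + 288)/(365 - 1*113))/4 = -9 + (194/(365 - 113))/4 = -9 + (194/252)/4 = -9 + (194*(1/252))/4 = -9 + (1/4)*(97/126) = -9 + 97/504 = -4439/504 ≈ -8.8075)
-25*(Y + (F - M(L(-4)))) = -25*(-1217 + (-4439/504 - 1*0)) = -25*(-1217 + (-4439/504 + 0)) = -25*(-1217 - 4439/504) = -25*(-617807/504) = 15445175/504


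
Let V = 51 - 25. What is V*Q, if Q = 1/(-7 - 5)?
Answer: -13/6 ≈ -2.1667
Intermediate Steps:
V = 26
Q = -1/12 (Q = 1/(-12) = -1/12 ≈ -0.083333)
V*Q = 26*(-1/12) = -13/6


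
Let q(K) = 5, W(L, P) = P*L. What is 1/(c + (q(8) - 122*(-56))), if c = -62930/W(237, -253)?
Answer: 59961/410016287 ≈ 0.00014624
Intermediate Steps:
W(L, P) = L*P
c = 62930/59961 (c = -62930/(237*(-253)) = -62930/(-59961) = -62930*(-1/59961) = 62930/59961 ≈ 1.0495)
1/(c + (q(8) - 122*(-56))) = 1/(62930/59961 + (5 - 122*(-56))) = 1/(62930/59961 + (5 + 6832)) = 1/(62930/59961 + 6837) = 1/(410016287/59961) = 59961/410016287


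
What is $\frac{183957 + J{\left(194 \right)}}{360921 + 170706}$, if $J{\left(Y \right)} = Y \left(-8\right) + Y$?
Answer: $\frac{182599}{531627} \approx 0.34347$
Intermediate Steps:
$J{\left(Y \right)} = - 7 Y$ ($J{\left(Y \right)} = - 8 Y + Y = - 7 Y$)
$\frac{183957 + J{\left(194 \right)}}{360921 + 170706} = \frac{183957 - 1358}{360921 + 170706} = \frac{183957 - 1358}{531627} = 182599 \cdot \frac{1}{531627} = \frac{182599}{531627}$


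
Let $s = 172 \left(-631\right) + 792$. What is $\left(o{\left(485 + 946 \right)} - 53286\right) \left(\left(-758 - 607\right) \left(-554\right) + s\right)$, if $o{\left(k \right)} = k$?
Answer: $-33626411850$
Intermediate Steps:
$s = -107740$ ($s = -108532 + 792 = -107740$)
$\left(o{\left(485 + 946 \right)} - 53286\right) \left(\left(-758 - 607\right) \left(-554\right) + s\right) = \left(\left(485 + 946\right) - 53286\right) \left(\left(-758 - 607\right) \left(-554\right) - 107740\right) = \left(1431 - 53286\right) \left(\left(-1365\right) \left(-554\right) - 107740\right) = - 51855 \left(756210 - 107740\right) = \left(-51855\right) 648470 = -33626411850$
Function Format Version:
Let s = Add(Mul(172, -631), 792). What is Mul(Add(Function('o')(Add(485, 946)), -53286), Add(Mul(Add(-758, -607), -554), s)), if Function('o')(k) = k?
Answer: -33626411850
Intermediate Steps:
s = -107740 (s = Add(-108532, 792) = -107740)
Mul(Add(Function('o')(Add(485, 946)), -53286), Add(Mul(Add(-758, -607), -554), s)) = Mul(Add(Add(485, 946), -53286), Add(Mul(Add(-758, -607), -554), -107740)) = Mul(Add(1431, -53286), Add(Mul(-1365, -554), -107740)) = Mul(-51855, Add(756210, -107740)) = Mul(-51855, 648470) = -33626411850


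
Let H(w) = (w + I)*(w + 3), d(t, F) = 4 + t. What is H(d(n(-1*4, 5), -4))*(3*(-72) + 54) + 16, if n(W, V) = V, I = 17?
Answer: -50528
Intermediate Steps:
H(w) = (3 + w)*(17 + w) (H(w) = (w + 17)*(w + 3) = (17 + w)*(3 + w) = (3 + w)*(17 + w))
H(d(n(-1*4, 5), -4))*(3*(-72) + 54) + 16 = (51 + (4 + 5)² + 20*(4 + 5))*(3*(-72) + 54) + 16 = (51 + 9² + 20*9)*(-216 + 54) + 16 = (51 + 81 + 180)*(-162) + 16 = 312*(-162) + 16 = -50544 + 16 = -50528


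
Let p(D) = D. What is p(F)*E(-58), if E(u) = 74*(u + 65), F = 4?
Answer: 2072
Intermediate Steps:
E(u) = 4810 + 74*u (E(u) = 74*(65 + u) = 4810 + 74*u)
p(F)*E(-58) = 4*(4810 + 74*(-58)) = 4*(4810 - 4292) = 4*518 = 2072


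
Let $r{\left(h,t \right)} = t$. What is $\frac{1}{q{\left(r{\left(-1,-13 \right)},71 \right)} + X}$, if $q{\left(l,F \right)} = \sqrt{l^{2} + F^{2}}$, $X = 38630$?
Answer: $\frac{3863}{149227169} - \frac{\sqrt{5210}}{1492271690} \approx 2.5838 \cdot 10^{-5}$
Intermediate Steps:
$q{\left(l,F \right)} = \sqrt{F^{2} + l^{2}}$
$\frac{1}{q{\left(r{\left(-1,-13 \right)},71 \right)} + X} = \frac{1}{\sqrt{71^{2} + \left(-13\right)^{2}} + 38630} = \frac{1}{\sqrt{5041 + 169} + 38630} = \frac{1}{\sqrt{5210} + 38630} = \frac{1}{38630 + \sqrt{5210}}$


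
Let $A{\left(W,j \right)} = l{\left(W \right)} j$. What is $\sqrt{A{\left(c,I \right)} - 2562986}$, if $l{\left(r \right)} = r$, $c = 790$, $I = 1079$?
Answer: $12 i \sqrt{11879} \approx 1307.9 i$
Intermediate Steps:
$A{\left(W,j \right)} = W j$
$\sqrt{A{\left(c,I \right)} - 2562986} = \sqrt{790 \cdot 1079 - 2562986} = \sqrt{852410 - 2562986} = \sqrt{-1710576} = 12 i \sqrt{11879}$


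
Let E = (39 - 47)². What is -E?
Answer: -64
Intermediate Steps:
E = 64 (E = (-8)² = 64)
-E = -1*64 = -64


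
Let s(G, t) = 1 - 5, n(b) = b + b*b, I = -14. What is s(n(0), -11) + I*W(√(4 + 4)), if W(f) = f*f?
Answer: -116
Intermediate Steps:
W(f) = f²
n(b) = b + b²
s(G, t) = -4
s(n(0), -11) + I*W(√(4 + 4)) = -4 - 14*(√(4 + 4))² = -4 - 14*(√8)² = -4 - 14*(2*√2)² = -4 - 14*8 = -4 - 112 = -116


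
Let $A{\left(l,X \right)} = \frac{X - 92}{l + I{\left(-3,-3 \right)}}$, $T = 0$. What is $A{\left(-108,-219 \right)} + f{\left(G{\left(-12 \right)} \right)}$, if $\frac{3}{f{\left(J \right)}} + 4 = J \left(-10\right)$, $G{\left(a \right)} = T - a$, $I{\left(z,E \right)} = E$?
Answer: $\frac{38231}{13764} \approx 2.7776$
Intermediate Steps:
$A{\left(l,X \right)} = \frac{-92 + X}{-3 + l}$ ($A{\left(l,X \right)} = \frac{X - 92}{l - 3} = \frac{-92 + X}{-3 + l}$)
$G{\left(a \right)} = - a$ ($G{\left(a \right)} = 0 - a = - a$)
$f{\left(J \right)} = \frac{3}{-4 - 10 J}$ ($f{\left(J \right)} = \frac{3}{-4 + J \left(-10\right)} = \frac{3}{-4 - 10 J}$)
$A{\left(-108,-219 \right)} + f{\left(G{\left(-12 \right)} \right)} = \frac{-92 - 219}{-3 - 108} - \frac{3}{4 + 10 \left(\left(-1\right) \left(-12\right)\right)} = \frac{1}{-111} \left(-311\right) - \frac{3}{4 + 10 \cdot 12} = \left(- \frac{1}{111}\right) \left(-311\right) - \frac{3}{4 + 120} = \frac{311}{111} - \frac{3}{124} = \frac{38231}{13764}$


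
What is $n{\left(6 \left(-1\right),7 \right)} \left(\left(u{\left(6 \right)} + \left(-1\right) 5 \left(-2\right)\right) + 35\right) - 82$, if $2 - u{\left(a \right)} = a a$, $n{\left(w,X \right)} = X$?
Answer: $-5$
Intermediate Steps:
$u{\left(a \right)} = 2 - a^{2}$ ($u{\left(a \right)} = 2 - a a = 2 - a^{2}$)
$n{\left(6 \left(-1\right),7 \right)} \left(\left(u{\left(6 \right)} + \left(-1\right) 5 \left(-2\right)\right) + 35\right) - 82 = 7 \left(\left(\left(2 - 6^{2}\right) + \left(-1\right) 5 \left(-2\right)\right) + 35\right) - 82 = 7 \left(\left(\left(2 - 36\right) - -10\right) + 35\right) - 82 = 7 \left(\left(\left(2 - 36\right) + 10\right) + 35\right) - 82 = 7 \left(\left(-34 + 10\right) + 35\right) - 82 = 7 \left(-24 + 35\right) - 82 = 7 \cdot 11 - 82 = 77 - 82 = -5$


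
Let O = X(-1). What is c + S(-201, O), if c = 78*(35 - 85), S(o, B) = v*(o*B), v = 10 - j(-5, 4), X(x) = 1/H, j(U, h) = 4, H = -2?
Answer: -3297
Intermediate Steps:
X(x) = -½ (X(x) = 1/(-2) = -½)
v = 6 (v = 10 - 1*4 = 10 - 4 = 6)
O = -½ ≈ -0.50000
S(o, B) = 6*B*o (S(o, B) = 6*(o*B) = 6*(B*o) = 6*B*o)
c = -3900 (c = 78*(-50) = -3900)
c + S(-201, O) = -3900 + 6*(-½)*(-201) = -3900 + 603 = -3297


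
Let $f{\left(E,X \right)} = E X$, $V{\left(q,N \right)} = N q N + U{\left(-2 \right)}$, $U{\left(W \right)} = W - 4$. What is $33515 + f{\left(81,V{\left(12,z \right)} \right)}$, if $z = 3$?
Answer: $41777$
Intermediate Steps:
$U{\left(W \right)} = -4 + W$ ($U{\left(W \right)} = W - 4 = -4 + W$)
$V{\left(q,N \right)} = -6 + q N^{2}$ ($V{\left(q,N \right)} = N q N - 6 = q N^{2} - 6 = -6 + q N^{2}$)
$33515 + f{\left(81,V{\left(12,z \right)} \right)} = 33515 + 81 \left(-6 + 12 \cdot 3^{2}\right) = 33515 + 81 \left(-6 + 12 \cdot 9\right) = 33515 + 81 \left(-6 + 108\right) = 33515 + 81 \cdot 102 = 33515 + 8262 = 41777$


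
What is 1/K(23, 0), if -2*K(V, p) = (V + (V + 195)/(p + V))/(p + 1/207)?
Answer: -2/6723 ≈ -0.00029749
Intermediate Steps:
K(V, p) = -(V + (195 + V)/(V + p))/(2*(1/207 + p)) (K(V, p) = -(V + (V + 195)/(p + V))/(2*(p + 1/207)) = -(V + (195 + V)/(V + p))/(2*(p + 1/207)) = -(V + (195 + V)/(V + p))/(2*(1/207 + p)))
1/K(23, 0) = 1/(207*(-195 - 1*23 - 1*23**2 - 1*23*0)/(2*(23 + 0 + 207*0**2 + 207*23*0))) = 1/(207*(-195 - 23 - 1*529 + 0)/(2*(23 + 0 + 207*0 + 0))) = 1/(207*(-195 - 23 - 529 + 0)/(2*(23 + 0 + 0 + 0))) = 1/((207/2)*(-747)/23) = 1/((207/2)*(1/23)*(-747)) = 1/(-6723/2) = -2/6723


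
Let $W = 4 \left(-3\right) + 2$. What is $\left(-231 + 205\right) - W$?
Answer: $-16$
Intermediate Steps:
$W = -10$ ($W = -12 + 2 = -10$)
$\left(-231 + 205\right) - W = \left(-231 + 205\right) - -10 = -26 + 10 = -16$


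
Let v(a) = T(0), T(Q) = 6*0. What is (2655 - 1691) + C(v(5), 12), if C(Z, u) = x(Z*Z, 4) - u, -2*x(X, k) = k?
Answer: 950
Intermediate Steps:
x(X, k) = -k/2
T(Q) = 0
v(a) = 0
C(Z, u) = -2 - u (C(Z, u) = -½*4 - u = -2 - u)
(2655 - 1691) + C(v(5), 12) = (2655 - 1691) + (-2 - 1*12) = 964 + (-2 - 12) = 964 - 14 = 950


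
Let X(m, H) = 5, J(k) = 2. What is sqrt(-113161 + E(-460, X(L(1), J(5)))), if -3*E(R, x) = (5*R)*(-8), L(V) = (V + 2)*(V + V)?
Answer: I*sqrt(1073649)/3 ≈ 345.39*I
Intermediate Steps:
L(V) = 2*V*(2 + V) (L(V) = (2 + V)*(2*V) = 2*V*(2 + V))
E(R, x) = 40*R/3 (E(R, x) = -5*R*(-8)/3 = -(-40)*R/3 = 40*R/3)
sqrt(-113161 + E(-460, X(L(1), J(5)))) = sqrt(-113161 + (40/3)*(-460)) = sqrt(-113161 - 18400/3) = sqrt(-357883/3) = I*sqrt(1073649)/3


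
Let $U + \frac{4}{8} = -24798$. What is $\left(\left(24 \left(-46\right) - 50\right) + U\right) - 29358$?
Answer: $- \frac{110621}{2} \approx -55311.0$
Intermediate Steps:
$U = - \frac{49597}{2}$ ($U = - \frac{1}{2} - 24798 = - \frac{49597}{2} \approx -24799.0$)
$\left(\left(24 \left(-46\right) - 50\right) + U\right) - 29358 = \left(\left(24 \left(-46\right) - 50\right) - \frac{49597}{2}\right) - 29358 = \left(\left(-1104 - 50\right) - \frac{49597}{2}\right) - 29358 = \left(-1154 - \frac{49597}{2}\right) - 29358 = - \frac{51905}{2} - 29358 = - \frac{110621}{2}$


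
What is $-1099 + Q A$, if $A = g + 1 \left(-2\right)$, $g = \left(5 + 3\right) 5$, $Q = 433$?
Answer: $15355$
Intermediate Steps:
$g = 40$ ($g = 8 \cdot 5 = 40$)
$A = 38$ ($A = 40 + 1 \left(-2\right) = 40 - 2 = 38$)
$-1099 + Q A = -1099 + 433 \cdot 38 = -1099 + 16454 = 15355$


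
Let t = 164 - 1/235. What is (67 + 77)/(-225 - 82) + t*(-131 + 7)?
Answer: -1467136492/72145 ≈ -20336.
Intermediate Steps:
t = 38539/235 (t = 164 - 1*1/235 = 164 - 1/235 = 38539/235 ≈ 164.00)
(67 + 77)/(-225 - 82) + t*(-131 + 7) = (67 + 77)/(-225 - 82) + 38539*(-131 + 7)/235 = 144/(-307) + (38539/235)*(-124) = 144*(-1/307) - 4778836/235 = -144/307 - 4778836/235 = -1467136492/72145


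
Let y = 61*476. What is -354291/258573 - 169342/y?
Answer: -26275249/3648166 ≈ -7.2023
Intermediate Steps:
y = 29036
-354291/258573 - 169342/y = -354291/258573 - 169342/29036 = -354291*1/258573 - 169342*1/29036 = -16871/12313 - 84671/14518 = -26275249/3648166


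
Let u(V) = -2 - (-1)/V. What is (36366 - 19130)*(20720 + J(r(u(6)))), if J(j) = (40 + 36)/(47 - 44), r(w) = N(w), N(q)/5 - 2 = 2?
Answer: 1072699696/3 ≈ 3.5757e+8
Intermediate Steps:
N(q) = 20 (N(q) = 10 + 5*2 = 10 + 10 = 20)
u(V) = -2 + 1/V
r(w) = 20
J(j) = 76/3
(36366 - 19130)*(20720 + J(r(u(6)))) = (36366 - 19130)*(20720 + 76/3) = 17236*(62236/3) = 1072699696/3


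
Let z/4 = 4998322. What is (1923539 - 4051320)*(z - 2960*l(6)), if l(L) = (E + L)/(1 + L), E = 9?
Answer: -297694894861096/7 ≈ -4.2528e+13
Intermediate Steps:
z = 19993288 (z = 4*4998322 = 19993288)
l(L) = (9 + L)/(1 + L)
(1923539 - 4051320)*(z - 2960*l(6)) = (1923539 - 4051320)*(19993288 - 2960*(9 + 6)/(1 + 6)) = -2127781*(19993288 - 2960*15/7) = -2127781*(19993288 - 44400/7) = -2127781*139908616/7 = -297694894861096/7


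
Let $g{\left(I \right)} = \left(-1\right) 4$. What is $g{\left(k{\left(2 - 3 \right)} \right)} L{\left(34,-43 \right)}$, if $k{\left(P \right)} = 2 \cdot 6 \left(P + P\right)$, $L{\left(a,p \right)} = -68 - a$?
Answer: $408$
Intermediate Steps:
$k{\left(P \right)} = 24 P$ ($k{\left(P \right)} = 12 \cdot 2 P = 24 P$)
$g{\left(I \right)} = -4$
$g{\left(k{\left(2 - 3 \right)} \right)} L{\left(34,-43 \right)} = - 4 \left(-68 - 34\right) = \left(-4\right) \left(-102\right) = 408$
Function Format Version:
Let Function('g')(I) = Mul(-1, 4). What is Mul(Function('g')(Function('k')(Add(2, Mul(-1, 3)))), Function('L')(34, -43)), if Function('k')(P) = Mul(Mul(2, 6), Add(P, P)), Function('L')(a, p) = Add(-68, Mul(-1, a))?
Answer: 408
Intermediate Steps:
Function('k')(P) = Mul(24, P) (Function('k')(P) = Mul(12, Mul(2, P)) = Mul(24, P))
Function('g')(I) = -4
Mul(Function('g')(Function('k')(Add(2, Mul(-1, 3)))), Function('L')(34, -43)) = Mul(-4, Add(-68, Mul(-1, 34))) = Mul(-4, Add(-68, -34)) = Mul(-4, -102) = 408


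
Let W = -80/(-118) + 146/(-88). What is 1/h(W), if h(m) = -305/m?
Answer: 2547/791780 ≈ 0.0032168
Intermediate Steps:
W = -2547/2596 (W = -80*(-1/118) + 146*(-1/88) = 40/59 - 73/44 = -2547/2596 ≈ -0.98112)
1/h(W) = 1/(-305/(-2547/2596)) = 1/(-305*(-2596/2547)) = 1/(791780/2547) = 2547/791780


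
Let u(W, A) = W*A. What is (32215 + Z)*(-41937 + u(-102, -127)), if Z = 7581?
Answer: -1153407468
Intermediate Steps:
u(W, A) = A*W
(32215 + Z)*(-41937 + u(-102, -127)) = (32215 + 7581)*(-41937 - 127*(-102)) = 39796*(-41937 + 12954) = 39796*(-28983) = -1153407468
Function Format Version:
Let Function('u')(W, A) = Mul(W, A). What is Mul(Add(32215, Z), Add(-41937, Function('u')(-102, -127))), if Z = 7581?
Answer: -1153407468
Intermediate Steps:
Function('u')(W, A) = Mul(A, W)
Mul(Add(32215, Z), Add(-41937, Function('u')(-102, -127))) = Mul(Add(32215, 7581), Add(-41937, Mul(-127, -102))) = Mul(39796, Add(-41937, 12954)) = Mul(39796, -28983) = -1153407468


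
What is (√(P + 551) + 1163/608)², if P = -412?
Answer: 52735865/369664 + 1163*√139/304 ≈ 187.76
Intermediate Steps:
(√(P + 551) + 1163/608)² = (√(-412 + 551) + 1163/608)² = (√139 + 1163*(1/608))² = (√139 + 1163/608)² = (1163/608 + √139)²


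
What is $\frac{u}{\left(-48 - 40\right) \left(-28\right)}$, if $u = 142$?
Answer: $\frac{71}{1232} \approx 0.05763$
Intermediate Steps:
$\frac{u}{\left(-48 - 40\right) \left(-28\right)} = \frac{142}{\left(-48 - 40\right) \left(-28\right)} = \frac{142}{\left(-88\right) \left(-28\right)} = \frac{142}{2464} = 142 \cdot \frac{1}{2464} = \frac{71}{1232}$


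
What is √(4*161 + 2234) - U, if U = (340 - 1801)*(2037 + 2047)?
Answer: 5966724 + √2878 ≈ 5.9668e+6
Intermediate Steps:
U = -5966724 (U = -1461*4084 = -5966724)
√(4*161 + 2234) - U = √(4*161 + 2234) - 1*(-5966724) = √(644 + 2234) + 5966724 = √2878 + 5966724 = 5966724 + √2878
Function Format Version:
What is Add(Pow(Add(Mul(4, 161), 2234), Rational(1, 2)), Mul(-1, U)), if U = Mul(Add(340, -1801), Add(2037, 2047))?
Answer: Add(5966724, Pow(2878, Rational(1, 2))) ≈ 5.9668e+6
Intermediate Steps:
U = -5966724 (U = Mul(-1461, 4084) = -5966724)
Add(Pow(Add(Mul(4, 161), 2234), Rational(1, 2)), Mul(-1, U)) = Add(Pow(Add(Mul(4, 161), 2234), Rational(1, 2)), Mul(-1, -5966724)) = Add(Pow(Add(644, 2234), Rational(1, 2)), 5966724) = Add(Pow(2878, Rational(1, 2)), 5966724) = Add(5966724, Pow(2878, Rational(1, 2)))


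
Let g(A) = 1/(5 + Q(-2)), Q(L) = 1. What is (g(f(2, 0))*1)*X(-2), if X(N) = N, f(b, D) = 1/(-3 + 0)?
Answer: -1/3 ≈ -0.33333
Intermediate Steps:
f(b, D) = -1/3 (f(b, D) = 1/(-3) = -1/3)
g(A) = 1/6 (g(A) = 1/(5 + 1) = 1/6)
(g(f(2, 0))*1)*X(-2) = ((1/6)*1)*(-2) = (1/6)*(-2) = -1/3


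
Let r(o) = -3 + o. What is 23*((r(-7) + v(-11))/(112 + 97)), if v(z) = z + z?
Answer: -736/209 ≈ -3.5215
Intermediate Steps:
v(z) = 2*z
23*((r(-7) + v(-11))/(112 + 97)) = 23*(((-3 - 7) + 2*(-11))/(112 + 97)) = 23*((-10 - 22)/209) = 23*(-32*1/209) = 23*(-32/209) = -736/209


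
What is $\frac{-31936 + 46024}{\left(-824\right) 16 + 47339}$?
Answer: $\frac{4696}{11385} \approx 0.41247$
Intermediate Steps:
$\frac{-31936 + 46024}{\left(-824\right) 16 + 47339} = \frac{14088}{-13184 + 47339} = \frac{14088}{34155} = 14088 \cdot \frac{1}{34155} = \frac{4696}{11385}$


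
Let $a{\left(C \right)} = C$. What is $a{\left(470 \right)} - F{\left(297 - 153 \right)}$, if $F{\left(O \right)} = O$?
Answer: $326$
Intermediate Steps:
$a{\left(470 \right)} - F{\left(297 - 153 \right)} = 470 - \left(297 - 153\right) = 470 - 144 = 326$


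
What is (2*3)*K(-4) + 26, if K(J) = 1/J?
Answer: 49/2 ≈ 24.500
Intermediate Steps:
(2*3)*K(-4) + 26 = (2*3)/(-4) + 26 = 6*(-¼) + 26 = -3/2 + 26 = 49/2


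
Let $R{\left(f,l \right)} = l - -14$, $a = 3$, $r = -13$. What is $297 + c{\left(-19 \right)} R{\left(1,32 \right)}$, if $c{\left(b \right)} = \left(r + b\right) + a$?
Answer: $-1037$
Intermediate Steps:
$R{\left(f,l \right)} = 14 + l$ ($R{\left(f,l \right)} = l + 14 = 14 + l$)
$c{\left(b \right)} = -10 + b$ ($c{\left(b \right)} = \left(-13 + b\right) + 3 = -10 + b$)
$297 + c{\left(-19 \right)} R{\left(1,32 \right)} = 297 + \left(-10 - 19\right) \left(14 + 32\right) = 297 - 1334 = -1037$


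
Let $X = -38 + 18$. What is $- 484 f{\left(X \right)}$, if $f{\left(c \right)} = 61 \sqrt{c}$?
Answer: $- 59048 i \sqrt{5} \approx - 1.3204 \cdot 10^{5} i$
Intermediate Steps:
$X = -20$
$- 484 f{\left(X \right)} = - 484 \cdot 61 \sqrt{-20} = - 484 \cdot 61 \cdot 2 i \sqrt{5} = - 484 \cdot 122 i \sqrt{5} = - 59048 i \sqrt{5}$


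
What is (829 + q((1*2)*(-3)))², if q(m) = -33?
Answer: 633616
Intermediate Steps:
(829 + q((1*2)*(-3)))² = (829 - 33)² = 796² = 633616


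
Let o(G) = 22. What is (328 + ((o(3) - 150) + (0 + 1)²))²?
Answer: 40401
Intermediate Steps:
(328 + ((o(3) - 150) + (0 + 1)²))² = (328 + ((22 - 150) + (0 + 1)²))² = (328 + (-128 + 1²))² = (328 + (-128 + 1))² = (328 - 127)² = 201² = 40401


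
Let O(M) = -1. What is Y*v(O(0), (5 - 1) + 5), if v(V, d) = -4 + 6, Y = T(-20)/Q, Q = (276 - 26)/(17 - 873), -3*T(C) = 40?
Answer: 6848/75 ≈ 91.307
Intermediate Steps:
T(C) = -40/3 (T(C) = -1/3*40 = -40/3)
Q = -125/428 (Q = 250/(-856) = 250*(-1/856) = -125/428 ≈ -0.29206)
Y = 3424/75 (Y = -40/(3*(-125/428)) = -40/3*(-428/125) = 3424/75 ≈ 45.653)
v(V, d) = 2
Y*v(O(0), (5 - 1) + 5) = (3424/75)*2 = 6848/75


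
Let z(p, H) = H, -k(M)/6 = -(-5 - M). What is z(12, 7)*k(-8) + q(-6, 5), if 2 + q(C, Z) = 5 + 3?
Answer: 132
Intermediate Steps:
q(C, Z) = 6 (q(C, Z) = -2 + (5 + 3) = -2 + 8 = 6)
k(M) = -30 - 6*M (k(M) = -(-6)*(-5 - M) = -6*(5 + M) = -30 - 6*M)
z(12, 7)*k(-8) + q(-6, 5) = 7*(-30 - 6*(-8)) + 6 = 7*(-30 + 48) + 6 = 7*18 + 6 = 126 + 6 = 132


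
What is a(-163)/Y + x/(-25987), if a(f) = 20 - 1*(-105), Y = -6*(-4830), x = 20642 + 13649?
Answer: -198100961/150620652 ≈ -1.3152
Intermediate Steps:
x = 34291
Y = 28980
a(f) = 125 (a(f) = 20 + 105 = 125)
a(-163)/Y + x/(-25987) = 125/28980 + 34291/(-25987) = 125*(1/28980) + 34291*(-1/25987) = 25/5796 - 34291/25987 = -198100961/150620652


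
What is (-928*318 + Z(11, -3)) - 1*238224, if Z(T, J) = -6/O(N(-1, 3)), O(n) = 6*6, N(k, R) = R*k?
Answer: -3199969/6 ≈ -5.3333e+5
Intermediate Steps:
O(n) = 36
Z(T, J) = -⅙ (Z(T, J) = -6/36 = -6*1/36 = -⅙)
(-928*318 + Z(11, -3)) - 1*238224 = (-928*318 - ⅙) - 1*238224 = (-295104 - ⅙) - 238224 = -1770625/6 - 238224 = -3199969/6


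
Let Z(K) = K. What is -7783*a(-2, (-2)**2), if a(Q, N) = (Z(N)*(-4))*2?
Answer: 249056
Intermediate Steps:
a(Q, N) = -8*N (a(Q, N) = (N*(-4))*2 = -4*N*2 = -8*N)
-7783*a(-2, (-2)**2) = -(-62264)*(-2)**2 = -(-62264)*4 = -7783*(-32) = 249056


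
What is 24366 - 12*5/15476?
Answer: 94272039/3869 ≈ 24366.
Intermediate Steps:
24366 - 12*5/15476 = 24366 - 60*1/15476 = 24366 - 15/3869 = 94272039/3869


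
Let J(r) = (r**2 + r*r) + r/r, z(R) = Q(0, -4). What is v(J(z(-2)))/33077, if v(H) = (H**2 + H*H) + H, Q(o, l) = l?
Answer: 201/3007 ≈ 0.066844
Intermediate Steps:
z(R) = -4
J(r) = 1 + 2*r**2 (J(r) = (r**2 + r**2) + 1 = 2*r**2 + 1 = 1 + 2*r**2)
v(H) = H + 2*H**2 (v(H) = (H**2 + H**2) + H = 2*H**2 + H = H + 2*H**2)
v(J(z(-2)))/33077 = ((1 + 2*(-4)**2)*(1 + 2*(1 + 2*(-4)**2)))/33077 = ((1 + 2*16)*(1 + 2*(1 + 2*16)))*(1/33077) = ((1 + 32)*(1 + 2*(1 + 32)))*(1/33077) = (33*(1 + 2*33))*(1/33077) = (33*(1 + 66))*(1/33077) = (33*67)*(1/33077) = 2211*(1/33077) = 201/3007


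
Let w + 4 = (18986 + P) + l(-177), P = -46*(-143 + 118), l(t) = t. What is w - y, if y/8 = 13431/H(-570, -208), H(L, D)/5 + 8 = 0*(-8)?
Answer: 113206/5 ≈ 22641.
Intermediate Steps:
H(L, D) = -40 (H(L, D) = -40 + 5*(0*(-8)) = -40 + 5*0 = -40 + 0 = -40)
P = 1150 (P = -46*(-25) = 1150)
w = 19955 (w = -4 + ((18986 + 1150) - 177) = -4 + (20136 - 177) = -4 + 19959 = 19955)
y = -13431/5 (y = 8*(13431/(-40)) = 8*(13431*(-1/40)) = 8*(-13431/40) = -13431/5 ≈ -2686.2)
w - y = 19955 - 1*(-13431/5) = 19955 + 13431/5 = 113206/5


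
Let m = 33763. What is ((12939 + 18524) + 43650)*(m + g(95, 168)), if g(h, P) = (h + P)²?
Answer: 7731531316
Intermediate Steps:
g(h, P) = (P + h)²
((12939 + 18524) + 43650)*(m + g(95, 168)) = ((12939 + 18524) + 43650)*(33763 + (168 + 95)²) = (31463 + 43650)*(33763 + 263²) = 75113*(33763 + 69169) = 75113*102932 = 7731531316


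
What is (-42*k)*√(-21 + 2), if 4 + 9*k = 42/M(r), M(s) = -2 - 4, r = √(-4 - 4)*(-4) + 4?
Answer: 154*I*√19/3 ≈ 223.76*I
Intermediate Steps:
r = 4 - 8*I*√2 (r = √(-8)*(-4) + 4 = (2*I*√2)*(-4) + 4 = -8*I*√2 + 4 = 4 - 8*I*√2 ≈ 4.0 - 11.314*I)
M(s) = -6
k = -11/9 (k = -4/9 + (42/(-6))/9 = -4/9 + (42*(-⅙))/9 = -4/9 + (⅑)*(-7) = -4/9 - 7/9 = -11/9 ≈ -1.2222)
(-42*k)*√(-21 + 2) = (-42*(-11/9))*√(-21 + 2) = 154*√(-19)/3 = 154*(I*√19)/3 = 154*I*√19/3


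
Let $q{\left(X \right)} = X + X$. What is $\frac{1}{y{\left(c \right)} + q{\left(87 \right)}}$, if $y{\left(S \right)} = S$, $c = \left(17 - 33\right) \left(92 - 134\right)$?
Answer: $\frac{1}{846} \approx 0.001182$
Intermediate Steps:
$c = 672$ ($c = \left(-16\right) \left(-42\right) = 672$)
$q{\left(X \right)} = 2 X$
$\frac{1}{y{\left(c \right)} + q{\left(87 \right)}} = \frac{1}{672 + 2 \cdot 87} = \frac{1}{672 + 174} = \frac{1}{846}$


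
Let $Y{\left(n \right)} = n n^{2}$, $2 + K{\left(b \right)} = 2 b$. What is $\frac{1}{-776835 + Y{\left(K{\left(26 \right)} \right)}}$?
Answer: $- \frac{1}{651835} \approx -1.5341 \cdot 10^{-6}$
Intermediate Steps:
$K{\left(b \right)} = -2 + 2 b$
$Y{\left(n \right)} = n^{3}$
$\frac{1}{-776835 + Y{\left(K{\left(26 \right)} \right)}} = \frac{1}{-776835 + \left(-2 + 2 \cdot 26\right)^{3}} = \frac{1}{-776835 + \left(-2 + 52\right)^{3}} = \frac{1}{-776835 + 50^{3}} = \frac{1}{-776835 + 125000} = \frac{1}{-651835} = - \frac{1}{651835}$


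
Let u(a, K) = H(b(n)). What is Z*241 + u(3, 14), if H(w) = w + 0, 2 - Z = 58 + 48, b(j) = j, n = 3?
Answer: -25061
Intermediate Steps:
Z = -104 (Z = 2 - (58 + 48) = 2 - 1*106 = 2 - 106 = -104)
H(w) = w
u(a, K) = 3
Z*241 + u(3, 14) = -104*241 + 3 = -25064 + 3 = -25061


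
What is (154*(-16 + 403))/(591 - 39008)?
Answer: -59598/38417 ≈ -1.5513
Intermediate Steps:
(154*(-16 + 403))/(591 - 39008) = (154*387)/(-38417) = 59598*(-1/38417) = -59598/38417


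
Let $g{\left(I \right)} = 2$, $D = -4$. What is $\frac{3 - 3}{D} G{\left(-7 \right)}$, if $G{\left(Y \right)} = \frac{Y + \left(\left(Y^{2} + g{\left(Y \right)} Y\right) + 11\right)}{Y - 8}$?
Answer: $0$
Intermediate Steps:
$G{\left(Y \right)} = \frac{11 + Y^{2} + 3 Y}{-8 + Y}$ ($G{\left(Y \right)} = \frac{Y + \left(\left(Y^{2} + 2 Y\right) + 11\right)}{Y - 8} = \frac{Y + \left(11 + Y^{2} + 2 Y\right)}{-8 + Y} = \frac{11 + Y^{2} + 3 Y}{-8 + Y}$)
$\frac{3 - 3}{D} G{\left(-7 \right)} = \frac{3 - 3}{-4} \frac{11 + \left(-7\right)^{2} + 3 \left(-7\right)}{-8 - 7} = 0 \left(- \frac{1}{4}\right) \frac{11 + 49 - 21}{-15} = 0 \left(\left(- \frac{1}{15}\right) 39\right) = 0 \left(- \frac{13}{5}\right) = 0$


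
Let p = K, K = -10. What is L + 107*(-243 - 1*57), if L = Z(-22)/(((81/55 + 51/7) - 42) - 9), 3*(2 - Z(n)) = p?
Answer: -1566133060/48789 ≈ -32100.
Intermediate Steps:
p = -10
Z(n) = 16/3 (Z(n) = 2 - ⅓*(-10) = 2 + 10/3 = 16/3)
L = -6160/48789 (L = 16/(3*(((81/55 + 51/7) - 42) - 9)) = 16/(3*((3372/385 - 42) - 9)) = 16/(3*(-12798/385 - 9)) = 16/(3*(-16263/385)) = (16/3)*(-385/16263) = -6160/48789 ≈ -0.12626)
L + 107*(-243 - 1*57) = -6160/48789 + 107*(-243 - 1*57) = -6160/48789 + 107*(-243 - 57) = -6160/48789 + 107*(-300) = -6160/48789 - 32100 = -1566133060/48789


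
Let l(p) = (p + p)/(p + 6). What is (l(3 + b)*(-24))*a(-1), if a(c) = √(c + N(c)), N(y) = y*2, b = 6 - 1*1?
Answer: -192*I*√3/7 ≈ -47.508*I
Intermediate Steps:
b = 5 (b = 6 - 1 = 5)
N(y) = 2*y
l(p) = 2*p/(6 + p) (l(p) = (2*p)/(6 + p) = 2*p/(6 + p))
a(c) = √3*√c (a(c) = √(c + 2*c) = √(3*c) = √3*√c)
(l(3 + b)*(-24))*a(-1) = ((2*(3 + 5)/(6 + (3 + 5)))*(-24))*(√3*√(-1)) = ((2*8/(6 + 8))*(-24))*(√3*I) = ((2*8/14)*(-24))*(I*√3) = ((2*8*(1/14))*(-24))*(I*√3) = ((8/7)*(-24))*(I*√3) = -192*I*√3/7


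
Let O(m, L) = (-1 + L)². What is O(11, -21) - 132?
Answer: 352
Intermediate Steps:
O(11, -21) - 132 = (-1 - 21)² - 132 = (-22)² - 132 = 484 - 132 = 352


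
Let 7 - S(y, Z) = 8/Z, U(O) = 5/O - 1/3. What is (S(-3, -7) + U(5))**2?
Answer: 34225/441 ≈ 77.608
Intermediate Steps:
U(O) = -1/3 + 5/O (U(O) = 5/O - 1*1/3 = 5/O - 1/3 = -1/3 + 5/O)
S(y, Z) = 7 - 8/Z
(S(-3, -7) + U(5))**2 = ((7 - 8/(-7)) + (1/3)*(15 - 1*5)/5)**2 = ((7 - 8*(-1/7)) + (1/3)*(1/5)*(15 - 5))**2 = ((7 + 8/7) + (1/3)*(1/5)*10)**2 = (57/7 + 2/3)**2 = (185/21)**2 = 34225/441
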